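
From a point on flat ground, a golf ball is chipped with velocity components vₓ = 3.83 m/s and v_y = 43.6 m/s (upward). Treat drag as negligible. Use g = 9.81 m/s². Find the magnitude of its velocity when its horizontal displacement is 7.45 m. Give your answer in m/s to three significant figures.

24.8 m/s

At x = 7.45 m, t = x/vₓ = 7.45/3.830 = 1.945 s.
Vertical velocity there: v_y = v_y0 − g t = 43.60 − 9.81 × 1.945 = 24.52 m/s.
Speed: √(vₓ² + v_y²) = √(3.830² + 24.52²) = 24.82 m/s.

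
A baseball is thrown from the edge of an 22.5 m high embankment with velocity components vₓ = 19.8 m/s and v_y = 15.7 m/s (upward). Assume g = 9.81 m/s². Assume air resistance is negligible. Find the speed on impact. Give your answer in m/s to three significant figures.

Vertical motion (up positive, ground at y = 0): 4.905 t² − (15.70) t − 22.5 = 0, so t = (15.70 + √(15.70² + 2·9.81·22.5)) / 9.81 = (15.70 + 26.23) / 9.81 = 4.274 s.
Vertical velocity at impact: v_y = v_y0 − g t = 15.70 − 9.81 × 4.274 = −26.23 m/s.
Speed: |v| = √(vₓ² + v_y²) = √(19.80² + 26.23²) = 32.86 m/s.

32.9 m/s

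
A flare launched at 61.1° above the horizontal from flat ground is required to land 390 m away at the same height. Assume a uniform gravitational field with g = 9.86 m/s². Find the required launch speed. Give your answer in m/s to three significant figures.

67.4 m/s

Level-ground range: R = v₀² sin(2θ)/g, so v₀ = √(gR / sin 2θ).
v₀ = √(9.86 × 390 / sin 122.2°) = √(3845 / 0.8462) = √4544.4 = 67.41 m/s.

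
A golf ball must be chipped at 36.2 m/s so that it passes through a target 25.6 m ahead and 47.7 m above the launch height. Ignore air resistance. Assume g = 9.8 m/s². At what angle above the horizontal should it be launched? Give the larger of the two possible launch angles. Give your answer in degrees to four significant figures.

82.73°

Trajectory: y = x tanθ − g x² (1 + tan²θ)/(2v₀²). With x = 25.6, y = 47.7, v₀ = 36.2, g = 9.80:
2.451 tan²θ − 25.6 tanθ + (50.15) = 0.
tanθ = [25.6 ± √(25.6² − 4 × 2.451 × (50.15))] / (2 × 2.451) = (25.6 ± 12.80) / 4.901, giving tanθ = 2.612 or 7.835.
θ = 69.05° or 82.73°; the larger is 82.73°.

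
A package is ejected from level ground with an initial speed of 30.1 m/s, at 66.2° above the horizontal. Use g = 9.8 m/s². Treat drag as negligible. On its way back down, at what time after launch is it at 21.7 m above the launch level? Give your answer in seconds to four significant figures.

vₓ = 30.10 cos 66.2° = 12.15 m/s; v_y0 = 30.10 sin 66.2° = 27.54 m/s.
Height y(t) = 27.54 t − 4.900 t² = 21.7 gives 4.900 t² − 27.54 t + 21.7 = 0.
Quadratic formula: t = (27.54 ± √333.15) / 9.80 = (27.54 ± 18.25) / 9.80 → t = 0.9478 s or 4.673 s.
The descending-branch root is 4.673 s.

4.673 s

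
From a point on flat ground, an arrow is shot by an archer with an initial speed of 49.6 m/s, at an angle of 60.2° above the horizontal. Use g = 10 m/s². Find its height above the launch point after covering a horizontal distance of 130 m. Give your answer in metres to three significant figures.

87.9 m

Resolve: vₓ = 49.60 cos 60.2° = 24.65 m/s and v_y0 = 49.60 sin 60.2° = 43.04 m/s.
Time to reach x = 130 m: t = x/vₓ = 130/24.65 = 5.274 s.
Height: y = v_y0 t − ½ g t² = 43.04 × 5.274 − 5.000 × 5.274² = 227.0 − 139.1 = 87.93 m.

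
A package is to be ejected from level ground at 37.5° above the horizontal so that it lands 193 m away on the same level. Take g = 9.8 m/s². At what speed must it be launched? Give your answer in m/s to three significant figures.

On level ground R = v₀² sin 2θ / g ⇒ v₀ = √(gR / sin 2θ).
v₀ = √(9.80 × 193 / sin 75.00°) = √(1891 / 0.9659) = √1958.1 = 44.25 m/s.

44.3 m/s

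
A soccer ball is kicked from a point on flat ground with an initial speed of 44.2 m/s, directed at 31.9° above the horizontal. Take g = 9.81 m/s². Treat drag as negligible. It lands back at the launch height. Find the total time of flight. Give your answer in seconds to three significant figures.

4.76 s

Horizontal component vₓ = 44.20 cos 31.9° = 37.52 m/s; vertical v_y0 = 44.20 sin 31.9° = 23.36 m/s.
It returns to y = 0 when t = 2 v_y0 / g = 2(23.36)/9.81 = 4.762 s.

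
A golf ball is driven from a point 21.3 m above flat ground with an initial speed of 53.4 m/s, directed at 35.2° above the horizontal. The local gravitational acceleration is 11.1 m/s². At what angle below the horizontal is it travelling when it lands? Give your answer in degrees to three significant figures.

Resolve: vₓ = 53.40 cos 35.2° = 43.64 m/s and v_y0 = 53.40 sin 35.2° = 30.78 m/s.
Vertical motion (up positive, ground at y = 0): 5.550 t² − (30.78) t − 21.3 = 0, so t = (30.78 + √(30.78² + 2·11.1·21.3)) / 11.1 = (30.78 + 37.69) / 11.1 = 6.168 s.
At impact: v_y = v_y0 − g t = −37.69 m/s; vₓ = 43.64 m/s.
Angle below horizontal: arctan(|v_y|/vₓ) = arctan(37.69/43.64) = 40.82°.

40.8°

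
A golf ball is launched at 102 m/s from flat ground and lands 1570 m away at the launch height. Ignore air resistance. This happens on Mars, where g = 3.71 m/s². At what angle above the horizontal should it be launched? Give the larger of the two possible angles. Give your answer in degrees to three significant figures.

R = v₀² sin 2θ / g gives sin 2θ = gR/v₀² = 3.71·1570/102² = 0.5599.
2θ = 34.05° or 180° − 34.05° = 146.0°, so θ = 17.02° or 72.98°.
The larger angle is 72.98°.

73.0°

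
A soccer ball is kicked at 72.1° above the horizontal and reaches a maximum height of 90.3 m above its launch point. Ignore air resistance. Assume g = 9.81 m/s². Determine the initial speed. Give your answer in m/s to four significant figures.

44.23 m/s

At the peak v_y = 0, so v_y0 = √(2gH) = √(2 × 9.81 × 90.3) = 42.09 m/s.
v_y0 = v₀ sin θ ⇒ v₀ = 42.09 / sin 72.1° = 44.23 m/s.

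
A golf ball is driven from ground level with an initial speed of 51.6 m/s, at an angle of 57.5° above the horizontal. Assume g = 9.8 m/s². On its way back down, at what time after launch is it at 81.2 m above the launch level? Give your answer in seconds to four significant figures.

6.215 s

vₓ = 51.60 cos 57.5° = 27.72 m/s; v_y0 = 51.60 sin 57.5° = 43.52 m/s.
Height y(t) = 43.52 t − 4.900 t² = 81.2 gives 4.900 t² − 43.52 t + 81.2 = 0.
t = [43.52 ± √(43.52² − 2·9.80·81.2)] / 9.80 = (43.52 ± 17.39) / 9.80, so t = 2.666 s or t = 6.215 s.
The descending-branch root is 6.215 s.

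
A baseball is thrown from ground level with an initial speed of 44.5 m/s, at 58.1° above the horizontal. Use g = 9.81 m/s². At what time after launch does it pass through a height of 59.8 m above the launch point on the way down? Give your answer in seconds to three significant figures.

vₓ = 44.50 cos 58.1° = 23.52 m/s; v_y0 = 44.50 sin 58.1° = 37.78 m/s.
Require v_y0 t − ½ g t² = 59.8, i.e. 4.905 t² − 37.78 t + 59.8 = 0.
Quadratic formula: t = (37.78 ± √253.99) / 9.81 = (37.78 ± 15.94) / 9.81 → t = 2.227 s or 5.476 s.
The descending-branch root is 5.476 s.

5.48 s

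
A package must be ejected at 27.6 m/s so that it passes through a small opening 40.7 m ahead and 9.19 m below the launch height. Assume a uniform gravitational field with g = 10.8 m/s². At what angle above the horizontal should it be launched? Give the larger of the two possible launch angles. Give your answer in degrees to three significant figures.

Trajectory: y = x tanθ − g x² (1 + tan²θ)/(2v₀²). With x = 40.7, y = −9.19, v₀ = 27.6, g = 10.8:
11.74 tan²θ − 40.7 tanθ + (2.553) = 0.
tanθ = [40.7 ± √(40.7² − 4 × 11.74 × (2.553))] / (2 × 11.74) = (40.7 ± 39.20) / 23.49, giving tanθ = 0.06390 or 3.402.
θ = 3.656° or 73.62°; the larger is 73.62°.

73.6°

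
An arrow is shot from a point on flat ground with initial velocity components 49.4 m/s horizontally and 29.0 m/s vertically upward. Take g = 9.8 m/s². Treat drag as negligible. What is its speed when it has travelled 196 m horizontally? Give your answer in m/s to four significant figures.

50.38 m/s

At x = 196 m, t = x/vₓ = 196/49.40 = 3.968 s.
Vertical velocity there: v_y = v_y0 − g t = 29.00 − 9.80 × 3.968 = −9.883 m/s.
Speed: √(vₓ² + v_y²) = √(49.40² + 9.883²) = 50.38 m/s.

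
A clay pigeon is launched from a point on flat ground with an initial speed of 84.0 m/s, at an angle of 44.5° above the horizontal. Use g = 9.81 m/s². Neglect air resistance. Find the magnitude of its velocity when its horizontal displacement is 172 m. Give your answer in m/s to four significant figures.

Horizontal component vₓ = 84.00 cos 44.5° = 59.91 m/s; vertical v_y0 = 84.00 sin 44.5° = 58.88 m/s.
At x = 172 m, t = x/vₓ = 172/59.91 = 2.871 s.
Vertical velocity there: v_y = v_y0 − g t = 58.88 − 9.81 × 2.871 = 30.71 m/s.
Speed: √(vₓ² + v_y²) = √(59.91² + 30.71²) = 67.33 m/s.

67.33 m/s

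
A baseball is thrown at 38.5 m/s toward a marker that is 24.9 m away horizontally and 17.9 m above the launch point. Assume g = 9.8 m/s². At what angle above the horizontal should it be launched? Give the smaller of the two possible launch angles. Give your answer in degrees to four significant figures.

40.77°

Trajectory: y = x tanθ − g x² (1 + tan²θ)/(2v₀²). With x = 24.9, y = 17.9, v₀ = 38.5, g = 9.80:
2.050 tan²θ − 24.9 tanθ + (19.95) = 0.
tanθ = [24.9 ± √(24.9² − 4 × 2.050 × (19.95))] / (2 × 2.050) = (24.9 ± 21.36) / 4.099, giving tanθ = 0.8624 or 11.29.
θ = 40.77° or 84.94°; the smaller is 40.77°.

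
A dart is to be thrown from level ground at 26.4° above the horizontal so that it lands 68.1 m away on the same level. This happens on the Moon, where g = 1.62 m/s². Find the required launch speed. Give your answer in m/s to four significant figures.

11.77 m/s

Level-ground range: R = v₀² sin(2θ)/g, so v₀ = √(gR / sin 2θ).
v₀ = √(1.62 × 68.1 / sin 52.80°) = √(110.3 / 0.7965) = √138.50 = 11.77 m/s.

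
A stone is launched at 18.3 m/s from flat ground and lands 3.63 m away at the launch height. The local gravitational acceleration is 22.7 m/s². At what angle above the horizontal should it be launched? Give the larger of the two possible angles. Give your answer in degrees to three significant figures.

82.9°

R = v₀² sin 2θ / g gives sin 2θ = gR/v₀² = 22.7·3.63/18.3² = 0.2461.
2θ = 14.24° or 180° − 14.24° = 165.8°, so θ = 7.122° or 82.88°.
The larger angle is 82.88°.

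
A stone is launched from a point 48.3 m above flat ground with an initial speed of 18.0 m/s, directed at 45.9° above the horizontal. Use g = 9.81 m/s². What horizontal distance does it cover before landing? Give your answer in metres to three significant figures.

vₓ = 18.00 cos 45.9° = 12.53 m/s; v_y0 = 18.00 sin 45.9° = 12.93 m/s.
With up positive and y = 0 at the ground: y(t) = 48.3 + (12.93) t − 4.905 t². Setting y = 0 and taking the positive root: t = [12.93 + √(12.93² + 2·9.81·48.3)] / 9.81 = (12.93 + 33.39) / 9.81 = 4.721 s.
Horizontal distance: R = vₓ t = 12.53 × 4.721 = 59.14 m.

59.1 m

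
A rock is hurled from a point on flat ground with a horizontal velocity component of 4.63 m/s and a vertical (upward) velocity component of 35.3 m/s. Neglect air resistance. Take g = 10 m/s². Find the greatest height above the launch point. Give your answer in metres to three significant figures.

At the apex v_y = 0, so H = v_y0²/(2g) = 35.30²/20.00 = 62.30 m.

62.3 m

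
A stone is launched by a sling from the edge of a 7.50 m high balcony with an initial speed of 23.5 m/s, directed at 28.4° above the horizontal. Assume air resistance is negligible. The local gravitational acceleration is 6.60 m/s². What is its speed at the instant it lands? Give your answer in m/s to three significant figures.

25.5 m/s

vₓ = 23.50 cos 28.4° = 20.67 m/s; v_y0 = 23.50 sin 28.4° = 11.18 m/s.
With up positive and y = 0 at the ground: y(t) = 7.50 + (11.18) t − 3.300 t². Setting y = 0 and taking the positive root: t = [11.18 + √(11.18² + 2·6.60·7.50)] / 6.60 = (11.18 + 14.96) / 6.60 = 3.961 s.
Vertical velocity at impact: v_y = v_y0 − g t = 11.18 − 6.60 × 3.961 = −14.96 m/s.
Speed: |v| = √(vₓ² + v_y²) = √(20.67² + 14.96²) = 25.52 m/s.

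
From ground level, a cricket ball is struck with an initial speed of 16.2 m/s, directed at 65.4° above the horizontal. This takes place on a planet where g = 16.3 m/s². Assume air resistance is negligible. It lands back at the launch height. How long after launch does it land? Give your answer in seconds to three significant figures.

Resolve: vₓ = 16.20 cos 65.4° = 6.744 m/s and v_y0 = 16.20 sin 65.4° = 14.73 m/s.
Time of flight on level ground: T = 2 v_y0 / g = 2 × 14.73 / 16.3 = 1.807 s.

1.81 s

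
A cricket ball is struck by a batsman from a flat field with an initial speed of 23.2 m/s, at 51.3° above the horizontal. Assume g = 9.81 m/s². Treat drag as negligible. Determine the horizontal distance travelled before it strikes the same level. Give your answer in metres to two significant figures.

54 m

vₓ = 23.20 cos 51.3° = 14.51 m/s; v_y0 = 23.20 sin 51.3° = 18.11 m/s.
Flight time T = 2 v_y0 / g = 3.691 s.
Range: R = vₓ T = 14.51 × 3.691 = 53.55 m.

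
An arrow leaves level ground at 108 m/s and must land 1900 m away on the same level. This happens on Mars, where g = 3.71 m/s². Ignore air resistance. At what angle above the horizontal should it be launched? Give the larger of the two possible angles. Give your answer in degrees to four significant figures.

From R = (v₀²/g) sin 2θ: sin 2θ = 3.71 × 1900 / 11664 = 0.6043.
2θ = 37.18° or 180° − 37.18° = 142.8°, so θ = 18.59° or 71.41°.
The larger angle is 71.41°.

71.41°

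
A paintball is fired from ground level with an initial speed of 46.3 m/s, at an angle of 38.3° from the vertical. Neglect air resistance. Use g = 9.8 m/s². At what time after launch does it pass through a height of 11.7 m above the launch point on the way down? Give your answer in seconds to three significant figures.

vₓ = 46.30 sin 38.3° = 28.70 m/s; v_y0 = 46.30 cos 38.3° = 36.34 m/s.
Require v_y0 t − ½ g t² = 11.7, i.e. 4.900 t² − 36.34 t + 11.7 = 0.
Quadratic formula: t = (36.34 ± √1090.9) / 9.80 = (36.34 ± 33.03) / 9.80 → t = 0.3373 s or 7.078 s.
The descending-branch root is 7.078 s.

7.08 s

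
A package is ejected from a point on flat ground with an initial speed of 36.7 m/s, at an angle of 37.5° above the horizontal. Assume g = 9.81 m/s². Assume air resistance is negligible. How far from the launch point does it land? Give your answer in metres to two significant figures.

130 m

Components: vₓ = 36.70 cos 37.5° = 29.12 m/s, v_y0 = 36.70 sin 37.5° = 22.34 m/s.
Flight time T = 2 v_y0 / g = 4.555 s.
Range: R = vₓ T = 29.12 × 4.555 = 132.6 m.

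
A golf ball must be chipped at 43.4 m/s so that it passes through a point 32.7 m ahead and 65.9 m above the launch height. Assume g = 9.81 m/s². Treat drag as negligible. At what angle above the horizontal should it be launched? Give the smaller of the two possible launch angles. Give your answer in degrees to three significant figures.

69.9°

Trajectory: y = x tanθ − g x² (1 + tan²θ)/(2v₀²). With x = 32.7, y = 65.9, v₀ = 43.4, g = 9.81:
2.785 tan²θ − 32.7 tanθ + (68.68) = 0.
tanθ = [32.7 ± √(32.7² − 4 × 2.785 × (68.68))] / (2 × 2.785) = (32.7 ± 17.44) / 5.569, giving tanθ = 2.740 or 9.004.
θ = 69.95° or 83.66°; the smaller is 69.95°.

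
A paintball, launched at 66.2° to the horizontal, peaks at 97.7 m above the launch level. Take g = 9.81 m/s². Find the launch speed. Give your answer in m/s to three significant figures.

At the peak v_y = 0, so v_y0 = √(2gH) = √(2 × 9.81 × 97.7) = 43.78 m/s.
v_y0 = v₀ sin θ ⇒ v₀ = 43.78 / sin 66.2° = 47.85 m/s.

47.9 m/s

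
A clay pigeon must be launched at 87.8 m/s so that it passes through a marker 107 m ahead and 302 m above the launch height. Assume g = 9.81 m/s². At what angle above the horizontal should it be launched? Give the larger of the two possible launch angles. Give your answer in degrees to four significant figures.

84.68°

Trajectory: y = x tanθ − g x² (1 + tan²θ)/(2v₀²). With x = 107, y = 302, v₀ = 87.8, g = 9.81:
7.285 tan²θ − 107 tanθ + (309.3) = 0.
tanθ = [107 ± √(107² − 4 × 7.285 × (309.3))] / (2 × 7.285) = (107 ± 49.36) / 14.57, giving tanθ = 3.956 or 10.73.
θ = 75.81° or 84.68°; the larger is 84.68°.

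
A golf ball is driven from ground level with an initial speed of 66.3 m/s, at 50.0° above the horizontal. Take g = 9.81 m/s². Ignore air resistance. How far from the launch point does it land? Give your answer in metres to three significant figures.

Components: vₓ = 66.30 cos 50.0° = 42.62 m/s, v_y0 = 66.30 sin 50.0° = 50.79 m/s.
Time aloft: T = 2 v_y0 / g = 2 × 50.79 / 9.81 = 10.35 s.
Range: R = vₓ T = 42.62 × 10.35 = 441.3 m.

441 m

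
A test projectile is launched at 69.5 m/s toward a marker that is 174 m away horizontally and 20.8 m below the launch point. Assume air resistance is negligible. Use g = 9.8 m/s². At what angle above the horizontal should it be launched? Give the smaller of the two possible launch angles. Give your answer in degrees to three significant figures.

3.29°

Trajectory: y = x tanθ − g x² (1 + tan²θ)/(2v₀²). With x = 174, y = −20.8, v₀ = 69.5, g = 9.80:
30.71 tan²θ − 174 tanθ + (9.913) = 0.
tanθ = [174 ± √(174² − 4 × 30.71 × (9.913))] / (2 × 30.71) = (174 ± 170.5) / 61.43, giving tanθ = 0.05756 or 5.608.
θ = 3.294° or 79.89°; the smaller is 3.294°.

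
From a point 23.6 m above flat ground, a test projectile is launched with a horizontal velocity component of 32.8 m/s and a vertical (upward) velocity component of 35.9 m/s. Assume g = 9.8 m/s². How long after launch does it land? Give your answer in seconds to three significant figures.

The projectile lands when y = 23.6 + (35.90) t − ½·9.80·t² = 0. Positive root: t = (35.90 + √(35.90² + 2·9.80·23.6)) / 9.80 = (35.90 + 41.85) / 9.80 = 7.934 s.

7.93 s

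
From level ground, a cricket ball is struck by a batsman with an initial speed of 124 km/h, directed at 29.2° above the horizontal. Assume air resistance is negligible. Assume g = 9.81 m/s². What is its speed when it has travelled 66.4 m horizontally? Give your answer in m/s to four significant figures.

Convert: 124 km/h = 124/3.6 = 34.44 m/s.
Components: vₓ = 34.44 cos 29.2° = 30.07 m/s, v_y0 = 34.44 sin 29.2° = 16.80 m/s.
Time to reach x = 66.4 m: t = x/vₓ = 66.4/30.07 = 2.208 s.
Vertical velocity there: v_y = v_y0 − g t = 16.80 − 9.81 × 2.208 = −4.860 m/s.
Speed: √(vₓ² + v_y²) = √(30.07² + 4.860²) = 30.46 m/s.

30.46 m/s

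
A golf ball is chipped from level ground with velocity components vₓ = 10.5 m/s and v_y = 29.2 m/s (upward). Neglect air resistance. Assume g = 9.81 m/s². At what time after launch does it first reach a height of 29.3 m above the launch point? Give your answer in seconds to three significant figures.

Set y = v_y0 t − ½ g t² = 29.3: 4.905 t² − 29.20 t + 29.3 = 0.
t = [29.20 ± √(29.20² − 2·9.81·29.3)] / 9.81 = (29.20 ± 16.67) / 9.81, so t = 1.278 s or t = 4.675 s.
The first (ascending) time is 1.278 s.

1.28 s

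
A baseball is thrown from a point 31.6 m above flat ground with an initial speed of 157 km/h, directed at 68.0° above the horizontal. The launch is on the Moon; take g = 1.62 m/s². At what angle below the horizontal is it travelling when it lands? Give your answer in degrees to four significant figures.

68.60°

Convert: 157 km/h = 157/3.6 = 43.61 m/s.
Components: vₓ = 43.61 cos 68.0° = 16.34 m/s, v_y0 = 43.61 sin 68.0° = 40.44 m/s.
Vertical motion (up positive, ground at y = 0): 0.8100 t² − (40.44) t − 31.6 = 0, so t = (40.44 + √(40.44² + 2·1.62·31.6)) / 1.62 = (40.44 + 41.68) / 1.62 = 50.69 s.
At impact: v_y = v_y0 − g t = −41.68 m/s; vₓ = 16.34 m/s.
Angle below horizontal: arctan(|v_y|/vₓ) = arctan(41.68/16.34) = 68.60°.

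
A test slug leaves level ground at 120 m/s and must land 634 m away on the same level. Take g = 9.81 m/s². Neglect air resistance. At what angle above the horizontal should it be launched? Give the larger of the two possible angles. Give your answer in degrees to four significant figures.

77.21°

R = v₀² sin 2θ / g gives sin 2θ = gR/v₀² = 9.81·634/120² = 0.4319.
2θ = 25.59° or 180° − 25.59° = 154.4°, so θ = 12.79° or 77.21°.
The larger angle is 77.21°.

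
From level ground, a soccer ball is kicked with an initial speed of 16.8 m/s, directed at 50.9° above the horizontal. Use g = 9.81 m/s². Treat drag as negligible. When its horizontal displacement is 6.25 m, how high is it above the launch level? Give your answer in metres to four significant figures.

5.984 m

Horizontal component vₓ = 16.80 cos 50.9° = 10.60 m/s; vertical v_y0 = 16.80 sin 50.9° = 13.04 m/s.
At x = 6.25 m, t = x/vₓ = 6.25/10.60 = 0.5899 s.
Height: y = v_y0 t − ½ g t² = 13.04 × 0.5899 − 4.905 × 0.5899² = 7.691 − 1.707 = 5.984 m.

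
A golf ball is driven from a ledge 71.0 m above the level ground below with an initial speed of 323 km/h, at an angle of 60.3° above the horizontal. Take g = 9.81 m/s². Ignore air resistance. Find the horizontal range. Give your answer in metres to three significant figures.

745 m

Convert: 323 km/h = 323/3.6 = 89.72 m/s.
Components: vₓ = 89.72 cos 60.3° = 44.45 m/s, v_y0 = 89.72 sin 60.3° = 77.94 m/s.
With up positive and y = 0 at the ground: y(t) = 71.0 + (77.94) t − 4.905 t². Setting y = 0 and taking the positive root: t = [77.94 + √(77.94² + 2·9.81·71.0)] / 9.81 = (77.94 + 86.41) / 9.81 = 16.75 s.
Horizontal distance: R = vₓ t = 44.45 × 16.75 = 744.7 m.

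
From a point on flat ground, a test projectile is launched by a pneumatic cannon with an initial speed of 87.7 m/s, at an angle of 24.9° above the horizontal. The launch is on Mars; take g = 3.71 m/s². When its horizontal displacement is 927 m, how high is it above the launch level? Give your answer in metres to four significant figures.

vₓ = 87.70 cos 24.9° = 79.55 m/s; v_y0 = 87.70 sin 24.9° = 36.92 m/s.
x = vₓ t ⇒ t = 927/79.55 = 11.65 s.
Height: y = v_y0 t − ½ g t² = 36.92 × 11.65 − 1.855 × 11.65² = 430.3 − 251.9 = 178.4 m.

178.4 m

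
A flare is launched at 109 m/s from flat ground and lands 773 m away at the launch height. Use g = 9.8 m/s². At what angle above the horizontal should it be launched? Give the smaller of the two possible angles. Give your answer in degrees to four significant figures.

From R = (v₀²/g) sin 2θ: sin 2θ = 9.80 × 773 / 11881 = 0.6376.
2θ = 39.61° or 180° − 39.61° = 140.4°, so θ = 19.81° or 70.19°.
The smaller angle is 19.81°.

19.81°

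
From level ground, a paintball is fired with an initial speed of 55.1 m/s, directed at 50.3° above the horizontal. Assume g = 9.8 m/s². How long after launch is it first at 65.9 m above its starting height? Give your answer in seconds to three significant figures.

Horizontal component vₓ = 55.10 cos 50.3° = 35.20 m/s; vertical v_y0 = 55.10 sin 50.3° = 42.39 m/s.
Require v_y0 t − ½ g t² = 65.9, i.e. 4.900 t² − 42.39 t + 65.9 = 0.
t = [42.39 ± √(42.39² − 2·9.80·65.9)] / 9.80 = (42.39 ± 22.49) / 9.80, so t = 2.031 s or t = 6.620 s.
The first (ascending) time is 2.031 s.

2.03 s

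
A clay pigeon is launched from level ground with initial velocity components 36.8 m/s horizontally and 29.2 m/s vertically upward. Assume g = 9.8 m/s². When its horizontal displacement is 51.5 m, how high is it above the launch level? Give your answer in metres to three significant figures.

At x = 51.5 m, t = x/vₓ = 51.5/36.80 = 1.399 s.
Height: y = v_y0 t − ½ g t² = 29.20 × 1.399 − 4.900 × 1.399² = 40.86 − 9.597 = 31.27 m.

31.3 m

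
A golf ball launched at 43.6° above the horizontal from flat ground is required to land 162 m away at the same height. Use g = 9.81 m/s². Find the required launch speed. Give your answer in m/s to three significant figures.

On level ground R = v₀² sin 2θ / g ⇒ v₀ = √(gR / sin 2θ).
v₀ = √(9.81 × 162 / sin 87.20°) = √(1589 / 0.9988) = √1591.1 = 39.89 m/s.

39.9 m/s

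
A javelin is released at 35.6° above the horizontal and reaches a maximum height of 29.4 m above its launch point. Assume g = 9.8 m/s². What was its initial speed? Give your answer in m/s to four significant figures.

41.24 m/s

At the peak v_y = 0, so v_y0 = √(2gH) = √(2 × 9.80 × 29.4) = 24.00 m/s.
v_y0 = v₀ sin θ ⇒ v₀ = 24.00 / sin 35.6° = 41.24 m/s.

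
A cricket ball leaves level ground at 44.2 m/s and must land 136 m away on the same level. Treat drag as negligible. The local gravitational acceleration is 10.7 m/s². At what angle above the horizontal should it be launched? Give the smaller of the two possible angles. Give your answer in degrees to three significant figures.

24.1°

R = v₀² sin 2θ / g gives sin 2θ = gR/v₀² = 10.7·136/44.2² = 0.7449.
2θ = 48.15° or 180° − 48.15° = 131.9°, so θ = 24.07° or 65.93°.
The smaller angle is 24.07°.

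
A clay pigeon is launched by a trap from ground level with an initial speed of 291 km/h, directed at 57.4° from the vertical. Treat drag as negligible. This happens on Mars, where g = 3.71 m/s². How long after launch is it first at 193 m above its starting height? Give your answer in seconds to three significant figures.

5.93 s

Convert: 291 km/h = 291/3.6 = 80.83 m/s.
Horizontal component vₓ = 80.83 sin 57.4° = 68.10 m/s; vertical v_y0 = 80.83 cos 57.4° = 43.55 m/s.
Height y(t) = 43.55 t − 1.855 t² = 193 gives 1.855 t² − 43.55 t + 193 = 0.
Quadratic formula: t = (43.55 ± √464.60) / 3.71 = (43.55 ± 21.55) / 3.71 → t = 5.929 s or 17.55 s.
The first (ascending) time is 5.929 s.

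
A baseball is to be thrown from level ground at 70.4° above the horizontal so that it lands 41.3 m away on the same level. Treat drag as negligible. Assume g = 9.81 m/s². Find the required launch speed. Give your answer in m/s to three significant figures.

25.3 m/s

On level ground R = v₀² sin 2θ / g ⇒ v₀ = √(gR / sin 2θ).
v₀ = √(9.81 × 41.3 / sin 140.8°) = √(405.2 / 0.6320) = √641.04 = 25.32 m/s.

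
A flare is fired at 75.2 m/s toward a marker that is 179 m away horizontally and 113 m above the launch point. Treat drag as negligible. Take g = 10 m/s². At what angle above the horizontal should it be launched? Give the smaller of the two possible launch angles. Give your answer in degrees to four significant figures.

Trajectory: y = x tanθ − g x² (1 + tan²θ)/(2v₀²). With x = 179, y = 113, v₀ = 75.2, g = 10.0:
28.33 tan²θ − 179 tanθ + (141.3) = 0.
tanθ = [179 ± √(179² − 4 × 28.33 × (141.3))] / (2 × 28.33) = (179 ± 126.6) / 56.66, giving tanθ = 0.9250 or 5.394.
θ = 42.77° or 79.50°; the smaller is 42.77°.

42.77°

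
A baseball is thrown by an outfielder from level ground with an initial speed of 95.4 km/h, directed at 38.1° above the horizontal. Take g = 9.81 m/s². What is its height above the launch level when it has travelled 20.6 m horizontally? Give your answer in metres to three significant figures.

11.4 m

Convert: 95.4 km/h = 95.4/3.6 = 26.50 m/s.
vₓ = 26.50 cos 38.1° = 20.85 m/s; v_y0 = 26.50 sin 38.1° = 16.35 m/s.
x = vₓ t ⇒ t = 20.6/20.85 = 0.9878 s.
Height: y = v_y0 t − ½ g t² = 16.35 × 0.9878 − 4.905 × 0.9878² = 16.15 − 4.786 = 11.37 m.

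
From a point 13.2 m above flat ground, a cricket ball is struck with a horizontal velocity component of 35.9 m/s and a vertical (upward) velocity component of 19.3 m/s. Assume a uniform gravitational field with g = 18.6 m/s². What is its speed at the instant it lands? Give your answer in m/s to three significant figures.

46.4 m/s

Vertical motion (up positive, ground at y = 0): 9.300 t² − (19.30) t − 13.2 = 0, so t = (19.30 + √(19.30² + 2·18.6·13.2)) / 18.6 = (19.30 + 29.39) / 18.6 = 2.618 s.
Vertical velocity at impact: v_y = v_y0 − g t = 19.30 − 18.6 × 2.618 = −29.39 m/s.
Speed: |v| = √(vₓ² + v_y²) = √(35.90² + 29.39²) = 46.39 m/s.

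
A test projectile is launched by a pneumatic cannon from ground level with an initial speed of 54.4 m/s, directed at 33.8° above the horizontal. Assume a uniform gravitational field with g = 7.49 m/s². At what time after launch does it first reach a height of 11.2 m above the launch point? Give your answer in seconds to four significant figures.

Resolve: vₓ = 54.40 cos 33.8° = 45.21 m/s and v_y0 = 54.40 sin 33.8° = 30.26 m/s.
Require v_y0 t − ½ g t² = 11.2, i.e. 3.745 t² − 30.26 t + 11.2 = 0.
Quadratic formula: t = (30.26 ± √748.04) / 7.49 = (30.26 ± 27.35) / 7.49 → t = 0.3888 s or 7.692 s.
The first (ascending) time is 0.3888 s.

0.3888 s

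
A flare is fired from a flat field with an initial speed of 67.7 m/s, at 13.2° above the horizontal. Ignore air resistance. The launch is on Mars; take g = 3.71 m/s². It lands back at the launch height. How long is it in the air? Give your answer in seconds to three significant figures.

8.33 s

Resolve: vₓ = 67.70 cos 13.2° = 65.91 m/s and v_y0 = 67.70 sin 13.2° = 15.46 m/s.
It returns to y = 0 when t = 2 v_y0 / g = 2(15.46)/3.71 = 8.334 s.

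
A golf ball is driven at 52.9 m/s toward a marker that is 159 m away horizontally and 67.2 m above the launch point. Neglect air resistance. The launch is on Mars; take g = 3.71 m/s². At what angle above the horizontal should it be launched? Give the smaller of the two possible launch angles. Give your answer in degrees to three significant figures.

Trajectory: y = x tanθ − g x² (1 + tan²θ)/(2v₀²). With x = 159, y = 67.2, v₀ = 52.9, g = 3.71:
16.76 tan²θ − 159 tanθ + (83.96) = 0.
tanθ = [159 ± √(159² − 4 × 16.76 × (83.96))] / (2 × 16.76) = (159 ± 140.2) / 33.52, giving tanθ = 0.5612 or 8.927.
θ = 29.30° or 83.61°; the smaller is 29.30°.

29.3°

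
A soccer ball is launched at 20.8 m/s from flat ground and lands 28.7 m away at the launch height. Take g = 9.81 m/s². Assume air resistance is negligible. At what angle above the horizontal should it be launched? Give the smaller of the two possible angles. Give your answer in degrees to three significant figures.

R = v₀² sin 2θ / g gives sin 2θ = gR/v₀² = 9.81·28.7/20.8² = 0.6508.
2θ = 40.60° or 180° − 40.60° = 139.4°, so θ = 20.30° or 69.70°.
The smaller angle is 20.30°.

20.3°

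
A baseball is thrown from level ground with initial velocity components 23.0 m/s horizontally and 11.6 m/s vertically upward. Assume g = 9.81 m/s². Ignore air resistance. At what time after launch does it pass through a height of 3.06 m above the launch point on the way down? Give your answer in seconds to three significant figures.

2.06 s

Set y = v_y0 t − ½ g t² = 3.06: 4.905 t² − 11.60 t + 3.06 = 0.
Quadratic formula: t = (11.60 ± √74.523) / 9.81 = (11.60 ± 8.633) / 9.81 → t = 0.3025 s or 2.062 s.
The descending-branch root is 2.062 s.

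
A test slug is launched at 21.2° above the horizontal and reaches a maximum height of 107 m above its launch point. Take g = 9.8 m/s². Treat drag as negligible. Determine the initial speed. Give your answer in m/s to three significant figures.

127 m/s

At the peak v_y = 0, so v_y0 = √(2gH) = √(2 × 9.80 × 107) = 45.80 m/s.
v_y0 = v₀ sin θ ⇒ v₀ = 45.80 / sin 21.2° = 126.6 m/s.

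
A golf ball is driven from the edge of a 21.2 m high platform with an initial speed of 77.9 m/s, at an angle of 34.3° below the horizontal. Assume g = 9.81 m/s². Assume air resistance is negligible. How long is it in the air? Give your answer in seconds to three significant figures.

0.459 s

Horizontal component vₓ = 77.90 cos 34.3° = 64.35 m/s; vertical v_y0 = −43.90 m/s (downward).
The projectile lands when y = 21.2 + (−43.90) t − ½·9.81·t² = 0. Positive root: t = (−43.90 + √(43.90² + 2·9.81·21.2)) / 9.81 = (−43.90 + 48.40) / 9.81 = 0.4594 s.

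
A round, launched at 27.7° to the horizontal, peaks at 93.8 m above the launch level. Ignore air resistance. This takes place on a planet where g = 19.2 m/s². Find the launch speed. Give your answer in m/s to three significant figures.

129 m/s

At the peak v_y = 0, so v_y0 = √(2gH) = √(2 × 19.2 × 93.8) = 60.02 m/s.
v_y0 = v₀ sin θ ⇒ v₀ = 60.02 / sin 27.7° = 129.1 m/s.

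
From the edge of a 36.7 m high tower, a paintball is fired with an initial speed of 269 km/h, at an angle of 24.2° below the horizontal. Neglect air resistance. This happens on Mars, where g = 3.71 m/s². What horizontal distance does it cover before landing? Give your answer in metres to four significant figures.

76.47 m

Convert: 269 km/h = 269/3.6 = 74.72 m/s.
Horizontal component vₓ = 74.72 cos 24.2° = 68.16 m/s; vertical v_y0 = −30.63 m/s (downward).
With up positive and y = 0 at the ground: y(t) = 36.7 + (−30.63) t − 1.855 t². Setting y = 0 and taking the positive root: t = [−30.63 + √(30.63² + 2·3.71·36.7)] / 3.71 = (−30.63 + 34.79) / 3.71 = 1.122 s.
Horizontal distance: R = vₓ t = 68.16 × 1.122 = 76.47 m.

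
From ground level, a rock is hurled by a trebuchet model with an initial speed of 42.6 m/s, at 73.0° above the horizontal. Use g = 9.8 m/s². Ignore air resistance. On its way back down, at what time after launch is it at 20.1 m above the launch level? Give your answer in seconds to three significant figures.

7.79 s

vₓ = 42.60 cos 73.0° = 12.46 m/s; v_y0 = 42.60 sin 73.0° = 40.74 m/s.
Require v_y0 t − ½ g t² = 20.1, i.e. 4.900 t² − 40.74 t + 20.1 = 0.
Quadratic formula: t = (40.74 ± √1265.7) / 9.80 = (40.74 ± 35.58) / 9.80 → t = 0.5268 s or 7.787 s.
The descending-branch root is 7.787 s.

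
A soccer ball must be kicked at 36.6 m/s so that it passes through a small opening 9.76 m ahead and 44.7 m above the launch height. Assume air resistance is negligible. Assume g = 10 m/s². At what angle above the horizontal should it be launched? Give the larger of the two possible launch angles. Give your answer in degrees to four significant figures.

Trajectory: y = x tanθ − g x² (1 + tan²θ)/(2v₀²). With x = 9.76, y = 44.7, v₀ = 36.6, g = 10.0:
0.3556 tan²θ − 9.76 tanθ + (45.06) = 0.
tanθ = [9.76 ± √(9.76² − 4 × 0.3556 × (45.06))] / (2 × 0.3556) = (9.76 ± 5.584) / 0.7111, giving tanθ = 5.873 or 21.58.
θ = 80.34° or 87.35°; the larger is 87.35°.

87.35°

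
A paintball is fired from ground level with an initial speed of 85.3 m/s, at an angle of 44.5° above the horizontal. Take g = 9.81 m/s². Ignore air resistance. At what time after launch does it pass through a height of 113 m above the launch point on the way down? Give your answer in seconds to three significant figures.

Resolve: vₓ = 85.30 cos 44.5° = 60.84 m/s and v_y0 = 85.30 sin 44.5° = 59.79 m/s.
Height y(t) = 59.79 t − 4.905 t² = 113 gives 4.905 t² − 59.79 t + 113 = 0.
Quadratic formula: t = (59.79 ± √1357.5) / 9.81 = (59.79 ± 36.84) / 9.81 → t = 2.339 s or 9.850 s.
The descending-branch root is 9.850 s.

9.85 s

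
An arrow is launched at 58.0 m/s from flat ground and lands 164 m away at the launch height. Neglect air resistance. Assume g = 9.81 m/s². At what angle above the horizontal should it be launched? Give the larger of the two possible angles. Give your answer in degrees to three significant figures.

Level-ground range R = v₀² sin(2θ)/g ⇒ sin(2θ) = gR/v₀² = 9.81 × 164 / 58.0² = 0.4783.
2θ = 28.57° or 180° − 28.57° = 151.4°, so θ = 14.29° or 75.71°.
The larger angle is 75.71°.

75.7°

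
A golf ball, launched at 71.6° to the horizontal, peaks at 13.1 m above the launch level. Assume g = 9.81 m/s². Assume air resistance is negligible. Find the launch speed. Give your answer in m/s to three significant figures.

At the peak v_y = 0, so v_y0 = √(2gH) = √(2 × 9.81 × 13.1) = 16.03 m/s.
v_y0 = v₀ sin θ ⇒ v₀ = 16.03 / sin 71.6° = 16.90 m/s.

16.9 m/s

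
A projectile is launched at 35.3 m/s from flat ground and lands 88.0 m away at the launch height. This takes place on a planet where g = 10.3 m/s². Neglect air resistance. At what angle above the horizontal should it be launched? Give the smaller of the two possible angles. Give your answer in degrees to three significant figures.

Level-ground range R = v₀² sin(2θ)/g ⇒ sin(2θ) = gR/v₀² = 10.3 × 88.0 / 35.3² = 0.7274.
2θ = 46.67° or 180° − 46.67° = 133.3°, so θ = 23.33° or 66.67°.
The smaller angle is 23.33°.

23.3°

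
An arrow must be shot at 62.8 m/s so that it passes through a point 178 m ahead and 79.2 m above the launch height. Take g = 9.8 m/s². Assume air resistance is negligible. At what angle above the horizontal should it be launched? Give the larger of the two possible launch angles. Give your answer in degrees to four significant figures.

Trajectory: y = x tanθ − g x² (1 + tan²θ)/(2v₀²). With x = 178, y = 79.2, v₀ = 62.8, g = 9.80:
39.37 tan²θ − 178 tanθ + (118.6) = 0.
tanθ = [178 ± √(178² − 4 × 39.37 × (118.6))] / (2 × 39.37) = (178 ± 114.1) / 78.73, giving tanθ = 0.8119 or 3.710.
θ = 39.07° or 74.91°; the larger is 74.91°.

74.91°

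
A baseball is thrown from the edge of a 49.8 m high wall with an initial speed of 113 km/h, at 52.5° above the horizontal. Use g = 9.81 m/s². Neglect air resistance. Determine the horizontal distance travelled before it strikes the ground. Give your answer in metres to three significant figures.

Convert: 113 km/h = 113/3.6 = 31.39 m/s.
Components: vₓ = 31.39 cos 52.5° = 19.11 m/s, v_y0 = 31.39 sin 52.5° = 24.90 m/s.
With up positive and y = 0 at the ground: y(t) = 49.8 + (24.90) t − 4.905 t². Setting y = 0 and taking the positive root: t = [24.90 + √(24.90² + 2·9.81·49.8)] / 9.81 = (24.90 + 39.97) / 9.81 = 6.612 s.
Horizontal distance: R = vₓ t = 19.11 × 6.612 = 126.4 m.

126 m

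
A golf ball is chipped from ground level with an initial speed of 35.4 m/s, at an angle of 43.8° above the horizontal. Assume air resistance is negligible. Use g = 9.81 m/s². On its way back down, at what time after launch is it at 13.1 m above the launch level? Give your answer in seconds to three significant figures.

Components: vₓ = 35.40 cos 43.8° = 25.55 m/s, v_y0 = 35.40 sin 43.8° = 24.50 m/s.
Require v_y0 t − ½ g t² = 13.1, i.e. 4.905 t² − 24.50 t + 13.1 = 0.
t = [24.50 ± √(24.50² − 2·9.81·13.1)] / 9.81 = (24.50 ± 18.53) / 9.81, so t = 0.6089 s or t = 4.386 s.
The descending-branch root is 4.386 s.

4.39 s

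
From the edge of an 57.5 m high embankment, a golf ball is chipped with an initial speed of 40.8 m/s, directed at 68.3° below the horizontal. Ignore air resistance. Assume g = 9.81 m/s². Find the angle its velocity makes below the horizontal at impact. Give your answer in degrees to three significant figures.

Components: vₓ = 40.80 cos 68.3° = 15.09 m/s, v_y0 = −37.91 m/s (downward).
With up positive and y = 0 at the ground: y(t) = 57.5 + (−37.91) t − 4.905 t². Setting y = 0 and taking the positive root: t = [−37.91 + √(37.91² + 2·9.81·57.5)] / 9.81 = (−37.91 + 50.65) / 9.81 = 1.299 s.
At impact: v_y = v_y0 − g t = −50.65 m/s; vₓ = 15.09 m/s.
Angle below horizontal: arctan(|v_y|/vₓ) = arctan(50.65/15.09) = 73.41°.

73.4°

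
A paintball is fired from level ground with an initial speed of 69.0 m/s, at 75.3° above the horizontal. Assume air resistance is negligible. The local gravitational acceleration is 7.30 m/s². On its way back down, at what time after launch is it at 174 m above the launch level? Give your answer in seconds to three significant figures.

vₓ = 69.00 cos 75.3° = 17.51 m/s; v_y0 = 69.00 sin 75.3° = 66.74 m/s.
Set y = v_y0 t − ½ g t² = 174: 3.650 t² − 66.74 t + 174 = 0.
t = [66.74 ± √(66.74² − 2·7.30·174)] / 7.30 = (66.74 ± 43.75) / 7.30, so t = 3.150 s or t = 15.14 s.
The descending-branch root is 15.14 s.

15.1 s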